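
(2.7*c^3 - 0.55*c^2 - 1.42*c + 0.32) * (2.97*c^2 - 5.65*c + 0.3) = 8.019*c^5 - 16.8885*c^4 - 0.2999*c^3 + 8.8084*c^2 - 2.234*c + 0.096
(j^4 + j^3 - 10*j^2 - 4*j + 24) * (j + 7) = j^5 + 8*j^4 - 3*j^3 - 74*j^2 - 4*j + 168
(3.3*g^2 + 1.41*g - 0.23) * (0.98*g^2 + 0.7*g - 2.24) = 3.234*g^4 + 3.6918*g^3 - 6.6304*g^2 - 3.3194*g + 0.5152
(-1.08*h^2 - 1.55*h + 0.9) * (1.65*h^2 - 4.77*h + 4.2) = -1.782*h^4 + 2.5941*h^3 + 4.3425*h^2 - 10.803*h + 3.78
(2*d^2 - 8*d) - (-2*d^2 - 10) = 4*d^2 - 8*d + 10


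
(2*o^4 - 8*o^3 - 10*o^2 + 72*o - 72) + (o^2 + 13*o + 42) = 2*o^4 - 8*o^3 - 9*o^2 + 85*o - 30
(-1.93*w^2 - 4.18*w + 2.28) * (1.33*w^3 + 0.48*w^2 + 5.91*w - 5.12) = -2.5669*w^5 - 6.4858*w^4 - 10.3803*w^3 - 13.7278*w^2 + 34.8764*w - 11.6736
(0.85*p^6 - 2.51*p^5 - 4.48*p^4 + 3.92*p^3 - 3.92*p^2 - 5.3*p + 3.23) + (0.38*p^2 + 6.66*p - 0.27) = 0.85*p^6 - 2.51*p^5 - 4.48*p^4 + 3.92*p^3 - 3.54*p^2 + 1.36*p + 2.96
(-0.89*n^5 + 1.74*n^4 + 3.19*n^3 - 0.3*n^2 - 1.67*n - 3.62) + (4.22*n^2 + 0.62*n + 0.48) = -0.89*n^5 + 1.74*n^4 + 3.19*n^3 + 3.92*n^2 - 1.05*n - 3.14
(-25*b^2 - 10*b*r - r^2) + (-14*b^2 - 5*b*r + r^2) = -39*b^2 - 15*b*r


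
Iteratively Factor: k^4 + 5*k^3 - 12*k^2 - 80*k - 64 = (k + 4)*(k^3 + k^2 - 16*k - 16) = (k - 4)*(k + 4)*(k^2 + 5*k + 4) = (k - 4)*(k + 1)*(k + 4)*(k + 4)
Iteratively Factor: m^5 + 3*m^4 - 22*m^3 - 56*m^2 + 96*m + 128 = (m + 4)*(m^4 - m^3 - 18*m^2 + 16*m + 32) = (m - 4)*(m + 4)*(m^3 + 3*m^2 - 6*m - 8) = (m - 4)*(m - 2)*(m + 4)*(m^2 + 5*m + 4) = (m - 4)*(m - 2)*(m + 4)^2*(m + 1)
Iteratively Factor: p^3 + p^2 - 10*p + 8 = (p - 2)*(p^2 + 3*p - 4) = (p - 2)*(p - 1)*(p + 4)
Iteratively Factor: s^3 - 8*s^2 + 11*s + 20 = (s - 4)*(s^2 - 4*s - 5) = (s - 4)*(s + 1)*(s - 5)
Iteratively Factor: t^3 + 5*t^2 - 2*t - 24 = (t + 4)*(t^2 + t - 6) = (t - 2)*(t + 4)*(t + 3)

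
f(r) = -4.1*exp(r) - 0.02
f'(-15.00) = 0.00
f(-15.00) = -0.02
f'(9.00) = -33222.64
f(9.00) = -33222.66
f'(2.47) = -48.47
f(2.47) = -48.49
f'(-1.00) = -1.51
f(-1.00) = -1.53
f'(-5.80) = -0.01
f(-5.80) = -0.03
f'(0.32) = -5.65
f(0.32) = -5.67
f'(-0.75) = -1.94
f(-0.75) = -1.96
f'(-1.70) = -0.75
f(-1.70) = -0.77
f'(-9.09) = -0.00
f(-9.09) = -0.02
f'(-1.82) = -0.66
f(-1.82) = -0.68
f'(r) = -4.1*exp(r)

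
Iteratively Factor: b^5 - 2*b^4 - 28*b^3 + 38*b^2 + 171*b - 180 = (b - 1)*(b^4 - b^3 - 29*b^2 + 9*b + 180) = (b - 1)*(b + 3)*(b^3 - 4*b^2 - 17*b + 60) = (b - 3)*(b - 1)*(b + 3)*(b^2 - b - 20) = (b - 5)*(b - 3)*(b - 1)*(b + 3)*(b + 4)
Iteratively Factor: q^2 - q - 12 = (q + 3)*(q - 4)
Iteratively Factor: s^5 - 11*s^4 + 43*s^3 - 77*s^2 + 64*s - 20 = (s - 5)*(s^4 - 6*s^3 + 13*s^2 - 12*s + 4) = (s - 5)*(s - 1)*(s^3 - 5*s^2 + 8*s - 4) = (s - 5)*(s - 2)*(s - 1)*(s^2 - 3*s + 2) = (s - 5)*(s - 2)^2*(s - 1)*(s - 1)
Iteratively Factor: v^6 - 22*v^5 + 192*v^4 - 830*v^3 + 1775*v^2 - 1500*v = (v - 5)*(v^5 - 17*v^4 + 107*v^3 - 295*v^2 + 300*v) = (v - 5)*(v - 3)*(v^4 - 14*v^3 + 65*v^2 - 100*v) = (v - 5)*(v - 4)*(v - 3)*(v^3 - 10*v^2 + 25*v) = (v - 5)^2*(v - 4)*(v - 3)*(v^2 - 5*v) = v*(v - 5)^2*(v - 4)*(v - 3)*(v - 5)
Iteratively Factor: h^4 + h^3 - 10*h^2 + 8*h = (h + 4)*(h^3 - 3*h^2 + 2*h) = h*(h + 4)*(h^2 - 3*h + 2) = h*(h - 1)*(h + 4)*(h - 2)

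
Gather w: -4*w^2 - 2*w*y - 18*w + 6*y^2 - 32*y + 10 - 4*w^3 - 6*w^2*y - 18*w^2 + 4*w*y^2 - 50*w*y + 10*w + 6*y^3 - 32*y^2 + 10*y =-4*w^3 + w^2*(-6*y - 22) + w*(4*y^2 - 52*y - 8) + 6*y^3 - 26*y^2 - 22*y + 10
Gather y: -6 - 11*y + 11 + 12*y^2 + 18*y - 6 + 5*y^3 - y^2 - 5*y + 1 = 5*y^3 + 11*y^2 + 2*y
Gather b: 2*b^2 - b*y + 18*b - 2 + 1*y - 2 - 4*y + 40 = 2*b^2 + b*(18 - y) - 3*y + 36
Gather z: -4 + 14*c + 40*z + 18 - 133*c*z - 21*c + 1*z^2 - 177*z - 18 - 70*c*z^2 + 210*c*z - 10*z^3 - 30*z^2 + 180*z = -7*c - 10*z^3 + z^2*(-70*c - 29) + z*(77*c + 43) - 4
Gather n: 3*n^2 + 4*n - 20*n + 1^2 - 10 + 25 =3*n^2 - 16*n + 16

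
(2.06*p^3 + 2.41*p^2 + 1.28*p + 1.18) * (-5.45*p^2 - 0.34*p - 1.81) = -11.227*p^5 - 13.8349*p^4 - 11.524*p^3 - 11.2283*p^2 - 2.718*p - 2.1358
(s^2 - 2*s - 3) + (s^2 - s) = 2*s^2 - 3*s - 3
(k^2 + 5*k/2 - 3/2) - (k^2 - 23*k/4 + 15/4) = 33*k/4 - 21/4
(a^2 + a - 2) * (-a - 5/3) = -a^3 - 8*a^2/3 + a/3 + 10/3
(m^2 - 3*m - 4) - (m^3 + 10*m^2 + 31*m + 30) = -m^3 - 9*m^2 - 34*m - 34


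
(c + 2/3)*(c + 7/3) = c^2 + 3*c + 14/9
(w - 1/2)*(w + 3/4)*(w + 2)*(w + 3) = w^4 + 21*w^3/4 + 55*w^2/8 - 3*w/8 - 9/4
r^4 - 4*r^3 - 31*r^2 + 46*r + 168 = (r - 7)*(r - 3)*(r + 2)*(r + 4)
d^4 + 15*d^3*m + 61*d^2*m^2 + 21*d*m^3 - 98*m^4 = (d - m)*(d + 2*m)*(d + 7*m)^2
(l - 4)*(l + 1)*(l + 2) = l^3 - l^2 - 10*l - 8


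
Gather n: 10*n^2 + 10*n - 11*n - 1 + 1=10*n^2 - n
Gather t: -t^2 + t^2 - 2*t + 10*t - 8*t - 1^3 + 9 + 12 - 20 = 0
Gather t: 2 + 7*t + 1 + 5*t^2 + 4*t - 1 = 5*t^2 + 11*t + 2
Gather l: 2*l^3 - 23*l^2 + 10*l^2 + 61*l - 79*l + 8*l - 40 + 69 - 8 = 2*l^3 - 13*l^2 - 10*l + 21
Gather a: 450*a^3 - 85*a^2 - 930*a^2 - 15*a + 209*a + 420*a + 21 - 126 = 450*a^3 - 1015*a^2 + 614*a - 105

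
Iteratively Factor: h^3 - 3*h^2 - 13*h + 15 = (h - 1)*(h^2 - 2*h - 15) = (h - 5)*(h - 1)*(h + 3)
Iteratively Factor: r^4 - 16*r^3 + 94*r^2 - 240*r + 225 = (r - 5)*(r^3 - 11*r^2 + 39*r - 45) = (r - 5)*(r - 3)*(r^2 - 8*r + 15) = (r - 5)^2*(r - 3)*(r - 3)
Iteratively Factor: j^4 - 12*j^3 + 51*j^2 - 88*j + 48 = (j - 4)*(j^3 - 8*j^2 + 19*j - 12) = (j - 4)*(j - 1)*(j^2 - 7*j + 12) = (j - 4)*(j - 3)*(j - 1)*(j - 4)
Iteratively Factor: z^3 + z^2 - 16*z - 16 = (z + 4)*(z^2 - 3*z - 4) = (z - 4)*(z + 4)*(z + 1)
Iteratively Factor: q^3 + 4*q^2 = (q + 4)*(q^2) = q*(q + 4)*(q)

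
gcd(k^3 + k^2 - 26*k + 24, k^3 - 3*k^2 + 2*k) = k - 1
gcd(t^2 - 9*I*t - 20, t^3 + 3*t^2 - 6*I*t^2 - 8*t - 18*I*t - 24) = t - 4*I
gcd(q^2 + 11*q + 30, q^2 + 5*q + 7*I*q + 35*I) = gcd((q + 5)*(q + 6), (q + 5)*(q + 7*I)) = q + 5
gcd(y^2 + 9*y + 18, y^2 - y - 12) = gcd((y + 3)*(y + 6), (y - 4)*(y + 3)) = y + 3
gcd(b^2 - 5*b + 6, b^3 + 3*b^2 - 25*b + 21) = b - 3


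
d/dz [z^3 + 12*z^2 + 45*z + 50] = 3*z^2 + 24*z + 45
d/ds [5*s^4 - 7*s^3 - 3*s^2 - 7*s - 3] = 20*s^3 - 21*s^2 - 6*s - 7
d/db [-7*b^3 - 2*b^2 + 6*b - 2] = -21*b^2 - 4*b + 6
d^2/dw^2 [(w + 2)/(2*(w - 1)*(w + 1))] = (w^3 + 6*w^2 + 3*w + 2)/(w^6 - 3*w^4 + 3*w^2 - 1)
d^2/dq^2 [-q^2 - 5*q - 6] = -2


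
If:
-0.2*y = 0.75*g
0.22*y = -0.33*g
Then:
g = 0.00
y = 0.00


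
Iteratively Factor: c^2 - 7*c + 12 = (c - 4)*(c - 3)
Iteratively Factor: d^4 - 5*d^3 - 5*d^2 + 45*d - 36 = (d - 1)*(d^3 - 4*d^2 - 9*d + 36) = (d - 4)*(d - 1)*(d^2 - 9) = (d - 4)*(d - 1)*(d + 3)*(d - 3)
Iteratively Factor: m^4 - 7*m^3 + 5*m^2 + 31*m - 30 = (m - 5)*(m^3 - 2*m^2 - 5*m + 6) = (m - 5)*(m - 1)*(m^2 - m - 6) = (m - 5)*(m - 1)*(m + 2)*(m - 3)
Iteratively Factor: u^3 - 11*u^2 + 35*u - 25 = (u - 1)*(u^2 - 10*u + 25) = (u - 5)*(u - 1)*(u - 5)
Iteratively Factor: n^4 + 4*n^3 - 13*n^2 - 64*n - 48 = (n + 4)*(n^3 - 13*n - 12) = (n + 1)*(n + 4)*(n^2 - n - 12) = (n + 1)*(n + 3)*(n + 4)*(n - 4)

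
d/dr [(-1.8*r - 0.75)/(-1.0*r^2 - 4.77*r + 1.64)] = (1.8*r^2 + 8.586*r - (1.8*r + 0.75)*(2.0*r + 4.77) - 2.952)/(1.0*r^2 + 4.77*r - 1.64)^2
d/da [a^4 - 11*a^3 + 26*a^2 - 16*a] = 4*a^3 - 33*a^2 + 52*a - 16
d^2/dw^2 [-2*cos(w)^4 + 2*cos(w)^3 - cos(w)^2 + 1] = 32*sin(w)^4 - 44*sin(w)^2 - 3*cos(w)/2 - 9*cos(3*w)/2 + 10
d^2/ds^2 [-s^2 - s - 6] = -2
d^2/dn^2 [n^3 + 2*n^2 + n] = 6*n + 4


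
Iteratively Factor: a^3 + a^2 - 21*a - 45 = (a + 3)*(a^2 - 2*a - 15) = (a + 3)^2*(a - 5)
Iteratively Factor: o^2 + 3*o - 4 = (o - 1)*(o + 4)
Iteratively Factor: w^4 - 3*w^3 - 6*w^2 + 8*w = (w - 4)*(w^3 + w^2 - 2*w) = (w - 4)*(w + 2)*(w^2 - w) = w*(w - 4)*(w + 2)*(w - 1)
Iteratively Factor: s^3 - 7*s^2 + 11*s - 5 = (s - 5)*(s^2 - 2*s + 1) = (s - 5)*(s - 1)*(s - 1)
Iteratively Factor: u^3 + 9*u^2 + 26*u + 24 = (u + 2)*(u^2 + 7*u + 12) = (u + 2)*(u + 4)*(u + 3)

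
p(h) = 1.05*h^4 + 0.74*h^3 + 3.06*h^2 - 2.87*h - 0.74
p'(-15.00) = -13770.17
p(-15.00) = 51389.56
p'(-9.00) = -2939.93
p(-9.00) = 6622.54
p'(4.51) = 455.17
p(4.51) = 550.85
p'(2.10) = 58.67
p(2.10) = 34.00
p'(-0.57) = -6.41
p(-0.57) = 1.86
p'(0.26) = -1.05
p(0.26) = -1.26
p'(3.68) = 259.03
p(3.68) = 259.58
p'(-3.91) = -243.92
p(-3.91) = 258.44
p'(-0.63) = -6.89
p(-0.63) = 2.26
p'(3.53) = 231.14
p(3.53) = 222.85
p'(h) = 4.2*h^3 + 2.22*h^2 + 6.12*h - 2.87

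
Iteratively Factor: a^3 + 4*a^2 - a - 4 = (a + 4)*(a^2 - 1) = (a + 1)*(a + 4)*(a - 1)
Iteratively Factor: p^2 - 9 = (p + 3)*(p - 3)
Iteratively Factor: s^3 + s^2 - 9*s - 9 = (s - 3)*(s^2 + 4*s + 3) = (s - 3)*(s + 1)*(s + 3)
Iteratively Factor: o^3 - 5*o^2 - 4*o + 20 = (o + 2)*(o^2 - 7*o + 10) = (o - 2)*(o + 2)*(o - 5)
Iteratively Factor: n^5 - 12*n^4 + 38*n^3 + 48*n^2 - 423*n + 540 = (n - 3)*(n^4 - 9*n^3 + 11*n^2 + 81*n - 180) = (n - 3)*(n + 3)*(n^3 - 12*n^2 + 47*n - 60) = (n - 3)^2*(n + 3)*(n^2 - 9*n + 20) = (n - 5)*(n - 3)^2*(n + 3)*(n - 4)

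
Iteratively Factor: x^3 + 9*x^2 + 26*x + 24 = (x + 3)*(x^2 + 6*x + 8) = (x + 2)*(x + 3)*(x + 4)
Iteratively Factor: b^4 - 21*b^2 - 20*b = (b - 5)*(b^3 + 5*b^2 + 4*b) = b*(b - 5)*(b^2 + 5*b + 4) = b*(b - 5)*(b + 4)*(b + 1)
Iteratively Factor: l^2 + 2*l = (l)*(l + 2)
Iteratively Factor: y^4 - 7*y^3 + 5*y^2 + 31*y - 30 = (y + 2)*(y^3 - 9*y^2 + 23*y - 15) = (y - 3)*(y + 2)*(y^2 - 6*y + 5) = (y - 5)*(y - 3)*(y + 2)*(y - 1)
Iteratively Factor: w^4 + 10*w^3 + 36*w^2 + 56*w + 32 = (w + 2)*(w^3 + 8*w^2 + 20*w + 16) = (w + 2)^2*(w^2 + 6*w + 8) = (w + 2)^2*(w + 4)*(w + 2)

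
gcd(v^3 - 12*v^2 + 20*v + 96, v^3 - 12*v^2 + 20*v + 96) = v^3 - 12*v^2 + 20*v + 96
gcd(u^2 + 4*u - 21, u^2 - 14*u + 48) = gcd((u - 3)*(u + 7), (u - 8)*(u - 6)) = 1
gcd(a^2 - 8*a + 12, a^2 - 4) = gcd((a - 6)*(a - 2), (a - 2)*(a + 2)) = a - 2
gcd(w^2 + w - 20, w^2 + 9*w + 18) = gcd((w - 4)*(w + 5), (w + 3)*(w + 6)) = 1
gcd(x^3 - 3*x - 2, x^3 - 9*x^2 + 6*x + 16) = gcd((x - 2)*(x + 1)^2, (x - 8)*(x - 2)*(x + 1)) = x^2 - x - 2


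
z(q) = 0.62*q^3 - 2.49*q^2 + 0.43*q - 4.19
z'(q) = 1.86*q^2 - 4.98*q + 0.43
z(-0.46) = -4.98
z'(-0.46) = 3.11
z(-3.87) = -79.08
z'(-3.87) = 47.56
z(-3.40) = -58.80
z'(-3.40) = 38.86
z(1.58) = -7.28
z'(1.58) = -2.80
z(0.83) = -5.19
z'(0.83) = -2.42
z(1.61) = -7.36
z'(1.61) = -2.77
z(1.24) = -6.30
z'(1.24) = -2.89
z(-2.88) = -40.89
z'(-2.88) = 30.20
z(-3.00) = -44.63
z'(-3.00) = 32.11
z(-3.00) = -44.63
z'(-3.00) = 32.11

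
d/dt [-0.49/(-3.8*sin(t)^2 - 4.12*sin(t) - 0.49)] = -(3.724*sin(t) + 2.0188)*cos(t)/(3.8*sin(t)^2 + 4.12*sin(t) + 0.49)^2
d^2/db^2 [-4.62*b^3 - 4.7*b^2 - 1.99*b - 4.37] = -27.72*b - 9.4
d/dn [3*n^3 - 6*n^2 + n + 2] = 9*n^2 - 12*n + 1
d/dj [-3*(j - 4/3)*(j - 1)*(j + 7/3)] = 37/3 - 9*j^2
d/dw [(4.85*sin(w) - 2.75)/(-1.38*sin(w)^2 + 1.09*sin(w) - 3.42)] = (6.693*sin(w)^2 - 7.59*sin(w) - 13.5895)*cos(w)/(1.9044*sin(w)^4 - 3.0084*sin(w)^3 + 10.6273*sin(w)^2 - 7.4556*sin(w) + 11.6964)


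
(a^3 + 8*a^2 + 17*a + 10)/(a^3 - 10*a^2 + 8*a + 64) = (a^2 + 6*a + 5)/(a^2 - 12*a + 32)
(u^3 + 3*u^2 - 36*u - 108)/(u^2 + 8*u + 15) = (u^2 - 36)/(u + 5)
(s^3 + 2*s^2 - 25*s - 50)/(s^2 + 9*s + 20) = (s^2 - 3*s - 10)/(s + 4)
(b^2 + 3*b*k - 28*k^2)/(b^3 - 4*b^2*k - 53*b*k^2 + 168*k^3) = (b - 4*k)/(b^2 - 11*b*k + 24*k^2)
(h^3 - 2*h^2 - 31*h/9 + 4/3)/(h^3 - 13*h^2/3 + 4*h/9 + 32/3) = (3*h - 1)/(3*h - 8)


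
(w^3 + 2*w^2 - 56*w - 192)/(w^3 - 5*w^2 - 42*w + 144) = (w + 4)/(w - 3)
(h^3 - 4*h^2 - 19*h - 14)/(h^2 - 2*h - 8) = (h^2 - 6*h - 7)/(h - 4)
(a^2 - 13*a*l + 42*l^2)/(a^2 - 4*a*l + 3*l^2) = (a^2 - 13*a*l + 42*l^2)/(a^2 - 4*a*l + 3*l^2)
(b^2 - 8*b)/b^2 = (b - 8)/b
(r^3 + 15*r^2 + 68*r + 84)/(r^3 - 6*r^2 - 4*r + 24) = (r^2 + 13*r + 42)/(r^2 - 8*r + 12)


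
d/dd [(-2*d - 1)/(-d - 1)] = (d + 1)^(-2)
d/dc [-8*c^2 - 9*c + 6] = -16*c - 9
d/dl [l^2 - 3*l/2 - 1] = 2*l - 3/2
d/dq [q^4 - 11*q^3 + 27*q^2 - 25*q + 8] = 4*q^3 - 33*q^2 + 54*q - 25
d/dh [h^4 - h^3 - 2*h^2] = h*(4*h^2 - 3*h - 4)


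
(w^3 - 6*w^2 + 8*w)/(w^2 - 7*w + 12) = w*(w - 2)/(w - 3)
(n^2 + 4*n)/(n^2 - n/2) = 2*(n + 4)/(2*n - 1)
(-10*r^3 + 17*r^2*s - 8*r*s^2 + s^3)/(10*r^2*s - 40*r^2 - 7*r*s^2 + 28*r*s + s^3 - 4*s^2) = (-r + s)/(s - 4)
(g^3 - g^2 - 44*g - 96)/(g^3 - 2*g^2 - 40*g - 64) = (g + 3)/(g + 2)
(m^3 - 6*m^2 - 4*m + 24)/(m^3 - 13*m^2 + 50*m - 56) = (m^2 - 4*m - 12)/(m^2 - 11*m + 28)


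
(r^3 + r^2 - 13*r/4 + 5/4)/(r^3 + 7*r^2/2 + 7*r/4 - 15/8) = 2*(r - 1)/(2*r + 3)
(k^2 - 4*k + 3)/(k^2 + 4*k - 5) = (k - 3)/(k + 5)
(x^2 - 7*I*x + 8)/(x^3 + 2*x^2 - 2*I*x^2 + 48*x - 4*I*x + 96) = (x + I)/(x^2 + x*(2 + 6*I) + 12*I)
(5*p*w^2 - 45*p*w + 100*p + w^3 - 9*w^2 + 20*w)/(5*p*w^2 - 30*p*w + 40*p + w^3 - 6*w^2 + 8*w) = (w - 5)/(w - 2)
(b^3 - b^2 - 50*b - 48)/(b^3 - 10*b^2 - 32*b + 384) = (b + 1)/(b - 8)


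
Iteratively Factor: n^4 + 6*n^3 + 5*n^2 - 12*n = (n - 1)*(n^3 + 7*n^2 + 12*n) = (n - 1)*(n + 4)*(n^2 + 3*n) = (n - 1)*(n + 3)*(n + 4)*(n)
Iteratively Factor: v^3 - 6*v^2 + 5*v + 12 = (v - 3)*(v^2 - 3*v - 4) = (v - 4)*(v - 3)*(v + 1)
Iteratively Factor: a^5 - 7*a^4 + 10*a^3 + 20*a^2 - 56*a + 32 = (a - 4)*(a^4 - 3*a^3 - 2*a^2 + 12*a - 8) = (a - 4)*(a - 2)*(a^3 - a^2 - 4*a + 4) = (a - 4)*(a - 2)*(a - 1)*(a^2 - 4) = (a - 4)*(a - 2)^2*(a - 1)*(a + 2)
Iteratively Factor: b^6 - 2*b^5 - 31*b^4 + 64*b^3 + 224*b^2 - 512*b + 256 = (b - 4)*(b^5 + 2*b^4 - 23*b^3 - 28*b^2 + 112*b - 64) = (b - 4)*(b + 4)*(b^4 - 2*b^3 - 15*b^2 + 32*b - 16) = (b - 4)*(b + 4)^2*(b^3 - 6*b^2 + 9*b - 4) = (b - 4)*(b - 1)*(b + 4)^2*(b^2 - 5*b + 4) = (b - 4)*(b - 1)^2*(b + 4)^2*(b - 4)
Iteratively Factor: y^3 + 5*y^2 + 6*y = (y + 2)*(y^2 + 3*y) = (y + 2)*(y + 3)*(y)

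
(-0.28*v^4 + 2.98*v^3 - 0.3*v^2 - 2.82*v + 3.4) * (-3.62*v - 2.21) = 1.0136*v^5 - 10.1688*v^4 - 5.4998*v^3 + 10.8714*v^2 - 6.0758*v - 7.514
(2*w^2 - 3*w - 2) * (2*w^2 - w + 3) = 4*w^4 - 8*w^3 + 5*w^2 - 7*w - 6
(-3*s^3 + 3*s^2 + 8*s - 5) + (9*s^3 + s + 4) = 6*s^3 + 3*s^2 + 9*s - 1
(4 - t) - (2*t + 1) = 3 - 3*t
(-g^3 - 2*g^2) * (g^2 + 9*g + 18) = -g^5 - 11*g^4 - 36*g^3 - 36*g^2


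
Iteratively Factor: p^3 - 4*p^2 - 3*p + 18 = (p - 3)*(p^2 - p - 6) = (p - 3)*(p + 2)*(p - 3)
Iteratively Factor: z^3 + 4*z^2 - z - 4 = (z + 4)*(z^2 - 1) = (z + 1)*(z + 4)*(z - 1)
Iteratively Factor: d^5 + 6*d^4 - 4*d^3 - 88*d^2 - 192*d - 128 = (d - 4)*(d^4 + 10*d^3 + 36*d^2 + 56*d + 32) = (d - 4)*(d + 2)*(d^3 + 8*d^2 + 20*d + 16) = (d - 4)*(d + 2)*(d + 4)*(d^2 + 4*d + 4) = (d - 4)*(d + 2)^2*(d + 4)*(d + 2)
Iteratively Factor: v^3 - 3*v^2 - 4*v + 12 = (v - 2)*(v^2 - v - 6) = (v - 3)*(v - 2)*(v + 2)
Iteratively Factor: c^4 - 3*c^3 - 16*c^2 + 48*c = (c - 4)*(c^3 + c^2 - 12*c) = (c - 4)*(c + 4)*(c^2 - 3*c) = (c - 4)*(c - 3)*(c + 4)*(c)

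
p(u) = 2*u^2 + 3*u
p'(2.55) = 13.20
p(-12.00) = 252.00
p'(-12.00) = -45.00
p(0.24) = 0.84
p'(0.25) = 4.00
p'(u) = 4*u + 3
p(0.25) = 0.88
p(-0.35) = -0.80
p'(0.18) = 3.72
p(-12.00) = 252.00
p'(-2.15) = -5.60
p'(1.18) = 7.72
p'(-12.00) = -45.00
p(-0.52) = -1.02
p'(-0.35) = 1.60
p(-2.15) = 2.80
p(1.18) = 6.32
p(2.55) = 20.66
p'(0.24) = 3.96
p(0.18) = 0.60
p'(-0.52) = 0.92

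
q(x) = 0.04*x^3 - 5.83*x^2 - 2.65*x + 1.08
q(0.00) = 1.08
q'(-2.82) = 31.19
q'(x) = 0.12*x^2 - 11.66*x - 2.65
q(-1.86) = -14.42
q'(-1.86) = 19.45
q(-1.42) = -7.03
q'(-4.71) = 54.93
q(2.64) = -45.81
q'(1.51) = -19.98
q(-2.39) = -26.43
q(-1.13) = -3.43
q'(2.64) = -32.60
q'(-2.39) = 25.90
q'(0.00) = -2.65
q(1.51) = -16.08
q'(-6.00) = 71.63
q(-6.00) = -201.54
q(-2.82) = -38.71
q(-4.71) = -119.95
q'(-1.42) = 14.15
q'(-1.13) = 10.68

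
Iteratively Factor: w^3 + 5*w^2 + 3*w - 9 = (w + 3)*(w^2 + 2*w - 3) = (w - 1)*(w + 3)*(w + 3)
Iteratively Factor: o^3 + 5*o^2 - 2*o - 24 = (o + 3)*(o^2 + 2*o - 8) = (o - 2)*(o + 3)*(o + 4)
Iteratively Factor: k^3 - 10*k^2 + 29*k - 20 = (k - 5)*(k^2 - 5*k + 4) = (k - 5)*(k - 1)*(k - 4)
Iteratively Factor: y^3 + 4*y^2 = (y + 4)*(y^2) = y*(y + 4)*(y)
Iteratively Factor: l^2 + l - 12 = (l - 3)*(l + 4)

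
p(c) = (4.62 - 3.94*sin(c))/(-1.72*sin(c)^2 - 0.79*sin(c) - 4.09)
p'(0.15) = 1.21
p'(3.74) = -0.41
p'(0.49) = 0.97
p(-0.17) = -1.32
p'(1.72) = -0.10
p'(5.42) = 0.12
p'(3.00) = -1.21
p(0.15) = -0.95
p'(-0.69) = 0.29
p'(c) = (4.62 - 3.94*sin(c))*(3.44*sin(c)*cos(c) + 0.79*cos(c))/(-1.72*sin(c)^2 - 0.79*sin(c) - 4.09)^2 - 3.94*cos(c)/(-1.72*sin(c)^2 - 0.79*sin(c) - 4.09)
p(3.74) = -1.63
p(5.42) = -1.70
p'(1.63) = -0.04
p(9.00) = -0.64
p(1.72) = -0.11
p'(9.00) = -1.03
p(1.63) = -0.10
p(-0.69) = -1.66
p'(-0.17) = 1.04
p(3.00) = -0.96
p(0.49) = -0.57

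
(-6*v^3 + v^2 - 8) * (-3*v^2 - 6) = 18*v^5 - 3*v^4 + 36*v^3 + 18*v^2 + 48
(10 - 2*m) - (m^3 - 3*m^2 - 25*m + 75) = -m^3 + 3*m^2 + 23*m - 65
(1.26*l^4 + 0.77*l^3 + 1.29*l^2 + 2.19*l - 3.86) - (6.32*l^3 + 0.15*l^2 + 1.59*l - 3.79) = 1.26*l^4 - 5.55*l^3 + 1.14*l^2 + 0.6*l - 0.0699999999999998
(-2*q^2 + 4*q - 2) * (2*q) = -4*q^3 + 8*q^2 - 4*q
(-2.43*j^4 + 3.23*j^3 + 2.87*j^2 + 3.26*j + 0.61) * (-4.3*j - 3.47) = 10.449*j^5 - 5.4569*j^4 - 23.5491*j^3 - 23.9769*j^2 - 13.9352*j - 2.1167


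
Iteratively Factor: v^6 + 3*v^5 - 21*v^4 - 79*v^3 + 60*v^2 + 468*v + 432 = (v + 3)*(v^5 - 21*v^3 - 16*v^2 + 108*v + 144) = (v + 3)^2*(v^4 - 3*v^3 - 12*v^2 + 20*v + 48) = (v - 3)*(v + 3)^2*(v^3 - 12*v - 16) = (v - 3)*(v + 2)*(v + 3)^2*(v^2 - 2*v - 8) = (v - 4)*(v - 3)*(v + 2)*(v + 3)^2*(v + 2)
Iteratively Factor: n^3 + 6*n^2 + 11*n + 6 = (n + 1)*(n^2 + 5*n + 6) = (n + 1)*(n + 2)*(n + 3)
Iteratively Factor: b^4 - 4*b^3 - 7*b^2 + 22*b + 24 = (b - 3)*(b^3 - b^2 - 10*b - 8) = (b - 3)*(b + 1)*(b^2 - 2*b - 8) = (b - 4)*(b - 3)*(b + 1)*(b + 2)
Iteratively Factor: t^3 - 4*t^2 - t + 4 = (t - 4)*(t^2 - 1) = (t - 4)*(t - 1)*(t + 1)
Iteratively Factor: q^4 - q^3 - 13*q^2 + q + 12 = (q - 1)*(q^3 - 13*q - 12) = (q - 4)*(q - 1)*(q^2 + 4*q + 3) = (q - 4)*(q - 1)*(q + 1)*(q + 3)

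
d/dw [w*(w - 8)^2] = (w - 8)*(3*w - 8)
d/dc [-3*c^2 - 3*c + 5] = -6*c - 3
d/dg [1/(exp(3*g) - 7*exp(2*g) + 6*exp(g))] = (-3*exp(2*g) + 14*exp(g) - 6)*exp(-g)/(exp(2*g) - 7*exp(g) + 6)^2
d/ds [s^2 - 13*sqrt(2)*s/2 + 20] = 2*s - 13*sqrt(2)/2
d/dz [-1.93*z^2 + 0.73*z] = 0.73 - 3.86*z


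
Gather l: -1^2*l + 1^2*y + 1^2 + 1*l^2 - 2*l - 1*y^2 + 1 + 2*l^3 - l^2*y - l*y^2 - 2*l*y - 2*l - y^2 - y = 2*l^3 + l^2*(1 - y) + l*(-y^2 - 2*y - 5) - 2*y^2 + 2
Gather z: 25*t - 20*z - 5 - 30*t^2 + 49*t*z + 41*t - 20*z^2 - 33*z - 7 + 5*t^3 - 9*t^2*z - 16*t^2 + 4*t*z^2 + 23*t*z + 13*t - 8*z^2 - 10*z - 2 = 5*t^3 - 46*t^2 + 79*t + z^2*(4*t - 28) + z*(-9*t^2 + 72*t - 63) - 14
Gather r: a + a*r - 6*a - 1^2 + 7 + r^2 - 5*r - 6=-5*a + r^2 + r*(a - 5)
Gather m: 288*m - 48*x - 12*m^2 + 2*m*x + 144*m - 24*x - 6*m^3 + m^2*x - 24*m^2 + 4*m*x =-6*m^3 + m^2*(x - 36) + m*(6*x + 432) - 72*x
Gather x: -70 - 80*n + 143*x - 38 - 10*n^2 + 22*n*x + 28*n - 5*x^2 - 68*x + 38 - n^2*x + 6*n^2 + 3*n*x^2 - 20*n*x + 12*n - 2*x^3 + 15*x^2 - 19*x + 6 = -4*n^2 - 40*n - 2*x^3 + x^2*(3*n + 10) + x*(-n^2 + 2*n + 56) - 64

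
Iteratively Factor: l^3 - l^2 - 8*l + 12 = (l - 2)*(l^2 + l - 6) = (l - 2)^2*(l + 3)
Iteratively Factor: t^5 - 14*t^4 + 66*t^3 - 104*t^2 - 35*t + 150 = (t - 2)*(t^4 - 12*t^3 + 42*t^2 - 20*t - 75) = (t - 2)*(t + 1)*(t^3 - 13*t^2 + 55*t - 75) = (t - 5)*(t - 2)*(t + 1)*(t^2 - 8*t + 15) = (t - 5)*(t - 3)*(t - 2)*(t + 1)*(t - 5)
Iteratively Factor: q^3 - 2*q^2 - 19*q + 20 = (q + 4)*(q^2 - 6*q + 5) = (q - 5)*(q + 4)*(q - 1)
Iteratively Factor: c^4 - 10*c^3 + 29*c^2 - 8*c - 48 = (c - 4)*(c^3 - 6*c^2 + 5*c + 12) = (c - 4)*(c - 3)*(c^2 - 3*c - 4) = (c - 4)*(c - 3)*(c + 1)*(c - 4)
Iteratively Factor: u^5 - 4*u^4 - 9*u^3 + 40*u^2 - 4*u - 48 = (u - 2)*(u^4 - 2*u^3 - 13*u^2 + 14*u + 24) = (u - 2)*(u + 3)*(u^3 - 5*u^2 + 2*u + 8) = (u - 2)^2*(u + 3)*(u^2 - 3*u - 4) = (u - 2)^2*(u + 1)*(u + 3)*(u - 4)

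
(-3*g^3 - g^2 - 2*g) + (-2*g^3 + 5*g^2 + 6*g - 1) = -5*g^3 + 4*g^2 + 4*g - 1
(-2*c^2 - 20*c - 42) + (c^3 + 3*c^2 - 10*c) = c^3 + c^2 - 30*c - 42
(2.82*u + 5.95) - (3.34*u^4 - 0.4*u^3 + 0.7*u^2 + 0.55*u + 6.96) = -3.34*u^4 + 0.4*u^3 - 0.7*u^2 + 2.27*u - 1.01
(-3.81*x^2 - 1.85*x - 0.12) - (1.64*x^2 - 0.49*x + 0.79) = -5.45*x^2 - 1.36*x - 0.91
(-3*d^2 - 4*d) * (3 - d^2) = 3*d^4 + 4*d^3 - 9*d^2 - 12*d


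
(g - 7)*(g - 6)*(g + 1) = g^3 - 12*g^2 + 29*g + 42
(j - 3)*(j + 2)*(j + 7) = j^3 + 6*j^2 - 13*j - 42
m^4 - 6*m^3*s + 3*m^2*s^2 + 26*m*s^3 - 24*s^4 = (m - 4*s)*(m - 3*s)*(m - s)*(m + 2*s)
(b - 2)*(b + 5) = b^2 + 3*b - 10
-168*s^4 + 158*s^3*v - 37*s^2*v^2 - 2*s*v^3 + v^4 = (-4*s + v)*(-3*s + v)*(-2*s + v)*(7*s + v)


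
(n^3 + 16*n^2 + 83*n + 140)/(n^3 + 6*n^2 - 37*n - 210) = (n + 4)/(n - 6)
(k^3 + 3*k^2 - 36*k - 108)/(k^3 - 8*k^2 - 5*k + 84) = (k^2 - 36)/(k^2 - 11*k + 28)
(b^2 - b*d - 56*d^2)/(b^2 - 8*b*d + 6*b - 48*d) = (b + 7*d)/(b + 6)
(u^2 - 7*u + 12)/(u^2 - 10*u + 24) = (u - 3)/(u - 6)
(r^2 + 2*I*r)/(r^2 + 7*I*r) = (r + 2*I)/(r + 7*I)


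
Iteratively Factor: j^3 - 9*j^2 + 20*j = (j - 5)*(j^2 - 4*j) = (j - 5)*(j - 4)*(j)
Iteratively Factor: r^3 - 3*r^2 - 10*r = (r - 5)*(r^2 + 2*r) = (r - 5)*(r + 2)*(r)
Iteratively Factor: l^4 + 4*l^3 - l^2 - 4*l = (l + 4)*(l^3 - l) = l*(l + 4)*(l^2 - 1) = l*(l - 1)*(l + 4)*(l + 1)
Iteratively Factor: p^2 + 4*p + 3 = (p + 1)*(p + 3)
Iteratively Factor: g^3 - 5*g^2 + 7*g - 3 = (g - 3)*(g^2 - 2*g + 1) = (g - 3)*(g - 1)*(g - 1)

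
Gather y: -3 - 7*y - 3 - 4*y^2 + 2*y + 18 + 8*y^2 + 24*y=4*y^2 + 19*y + 12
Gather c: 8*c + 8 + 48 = 8*c + 56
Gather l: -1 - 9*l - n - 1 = -9*l - n - 2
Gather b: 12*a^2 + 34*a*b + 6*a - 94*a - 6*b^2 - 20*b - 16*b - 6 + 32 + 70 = 12*a^2 - 88*a - 6*b^2 + b*(34*a - 36) + 96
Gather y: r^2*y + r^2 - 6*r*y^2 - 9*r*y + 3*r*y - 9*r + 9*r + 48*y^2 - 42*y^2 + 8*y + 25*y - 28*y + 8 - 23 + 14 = r^2 + y^2*(6 - 6*r) + y*(r^2 - 6*r + 5) - 1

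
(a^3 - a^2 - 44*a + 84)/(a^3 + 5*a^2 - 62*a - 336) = (a^2 - 8*a + 12)/(a^2 - 2*a - 48)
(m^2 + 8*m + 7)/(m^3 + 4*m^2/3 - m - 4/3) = 3*(m + 7)/(3*m^2 + m - 4)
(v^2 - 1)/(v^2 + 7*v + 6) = (v - 1)/(v + 6)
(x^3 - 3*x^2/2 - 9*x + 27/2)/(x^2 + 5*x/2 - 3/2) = (2*x^2 - 9*x + 9)/(2*x - 1)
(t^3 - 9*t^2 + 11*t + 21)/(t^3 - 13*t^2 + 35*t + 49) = (t - 3)/(t - 7)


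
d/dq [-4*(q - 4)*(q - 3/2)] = 22 - 8*q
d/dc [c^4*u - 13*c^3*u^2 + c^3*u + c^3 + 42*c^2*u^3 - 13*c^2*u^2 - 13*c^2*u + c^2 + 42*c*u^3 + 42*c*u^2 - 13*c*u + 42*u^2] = 4*c^3*u - 39*c^2*u^2 + 3*c^2*u + 3*c^2 + 84*c*u^3 - 26*c*u^2 - 26*c*u + 2*c + 42*u^3 + 42*u^2 - 13*u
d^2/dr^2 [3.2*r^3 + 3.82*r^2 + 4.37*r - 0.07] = 19.2*r + 7.64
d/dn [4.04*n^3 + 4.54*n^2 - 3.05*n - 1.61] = 12.12*n^2 + 9.08*n - 3.05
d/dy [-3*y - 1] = -3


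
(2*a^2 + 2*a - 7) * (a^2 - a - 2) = 2*a^4 - 13*a^2 + 3*a + 14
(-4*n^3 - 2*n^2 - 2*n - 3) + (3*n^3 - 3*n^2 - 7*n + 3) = -n^3 - 5*n^2 - 9*n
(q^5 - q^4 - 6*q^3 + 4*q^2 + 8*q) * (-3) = -3*q^5 + 3*q^4 + 18*q^3 - 12*q^2 - 24*q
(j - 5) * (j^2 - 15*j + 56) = j^3 - 20*j^2 + 131*j - 280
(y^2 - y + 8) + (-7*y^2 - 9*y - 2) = -6*y^2 - 10*y + 6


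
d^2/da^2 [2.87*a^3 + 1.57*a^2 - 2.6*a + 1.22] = 17.22*a + 3.14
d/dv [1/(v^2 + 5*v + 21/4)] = 16*(-2*v - 5)/(4*v^2 + 20*v + 21)^2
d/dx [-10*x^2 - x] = -20*x - 1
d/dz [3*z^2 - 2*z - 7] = 6*z - 2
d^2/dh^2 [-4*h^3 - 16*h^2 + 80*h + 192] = -24*h - 32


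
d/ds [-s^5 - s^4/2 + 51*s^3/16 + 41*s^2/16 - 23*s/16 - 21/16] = -5*s^4 - 2*s^3 + 153*s^2/16 + 41*s/8 - 23/16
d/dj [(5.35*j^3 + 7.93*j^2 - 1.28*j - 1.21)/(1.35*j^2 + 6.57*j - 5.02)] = (7.2225*j^4 + 70.299*j^3 - 26.7429*j^2 - 76.3502*j + 14.3753)/(1.8225*j^4 + 17.739*j^3 + 29.6109*j^2 - 65.9628*j + 25.2004)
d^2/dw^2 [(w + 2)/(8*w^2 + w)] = 4*(32*w^3 + 192*w^2 + 24*w + 1)/(w^3*(512*w^3 + 192*w^2 + 24*w + 1))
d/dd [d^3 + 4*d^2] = d*(3*d + 8)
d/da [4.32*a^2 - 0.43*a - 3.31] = 8.64*a - 0.43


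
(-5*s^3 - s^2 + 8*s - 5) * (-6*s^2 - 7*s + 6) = 30*s^5 + 41*s^4 - 71*s^3 - 32*s^2 + 83*s - 30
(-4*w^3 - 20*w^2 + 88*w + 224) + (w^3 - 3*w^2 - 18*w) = -3*w^3 - 23*w^2 + 70*w + 224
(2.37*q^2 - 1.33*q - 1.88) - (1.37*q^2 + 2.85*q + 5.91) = 1.0*q^2 - 4.18*q - 7.79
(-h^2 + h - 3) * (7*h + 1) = -7*h^3 + 6*h^2 - 20*h - 3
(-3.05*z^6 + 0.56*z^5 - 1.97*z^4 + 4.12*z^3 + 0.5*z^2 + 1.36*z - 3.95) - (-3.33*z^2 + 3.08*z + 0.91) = -3.05*z^6 + 0.56*z^5 - 1.97*z^4 + 4.12*z^3 + 3.83*z^2 - 1.72*z - 4.86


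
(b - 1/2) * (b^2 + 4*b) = b^3 + 7*b^2/2 - 2*b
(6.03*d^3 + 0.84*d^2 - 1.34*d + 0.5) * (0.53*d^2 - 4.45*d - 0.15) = 3.1959*d^5 - 26.3883*d^4 - 5.3527*d^3 + 6.102*d^2 - 2.024*d - 0.075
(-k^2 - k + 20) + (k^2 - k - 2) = 18 - 2*k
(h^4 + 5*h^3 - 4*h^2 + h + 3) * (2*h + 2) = 2*h^5 + 12*h^4 + 2*h^3 - 6*h^2 + 8*h + 6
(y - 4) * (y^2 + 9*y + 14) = y^3 + 5*y^2 - 22*y - 56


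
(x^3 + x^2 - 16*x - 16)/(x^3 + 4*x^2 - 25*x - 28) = (x + 4)/(x + 7)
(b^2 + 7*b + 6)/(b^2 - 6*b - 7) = (b + 6)/(b - 7)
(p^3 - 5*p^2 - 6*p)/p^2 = p - 5 - 6/p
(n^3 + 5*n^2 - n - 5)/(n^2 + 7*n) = (n^3 + 5*n^2 - n - 5)/(n*(n + 7))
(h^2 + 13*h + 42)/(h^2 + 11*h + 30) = (h + 7)/(h + 5)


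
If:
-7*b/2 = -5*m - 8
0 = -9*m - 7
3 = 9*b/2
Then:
No Solution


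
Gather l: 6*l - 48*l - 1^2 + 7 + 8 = 14 - 42*l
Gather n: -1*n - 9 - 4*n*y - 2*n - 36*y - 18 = n*(-4*y - 3) - 36*y - 27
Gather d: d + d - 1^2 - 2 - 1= 2*d - 4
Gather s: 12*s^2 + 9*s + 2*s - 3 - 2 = 12*s^2 + 11*s - 5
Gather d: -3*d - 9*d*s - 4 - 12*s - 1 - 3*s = d*(-9*s - 3) - 15*s - 5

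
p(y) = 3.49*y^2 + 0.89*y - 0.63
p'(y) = 6.98*y + 0.89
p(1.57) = 9.37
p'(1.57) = 11.85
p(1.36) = 7.04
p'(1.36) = 10.38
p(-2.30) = 15.79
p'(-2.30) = -15.16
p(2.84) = 30.05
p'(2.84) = 20.71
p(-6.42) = 137.50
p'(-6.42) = -43.92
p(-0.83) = 1.04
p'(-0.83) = -4.90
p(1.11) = 4.66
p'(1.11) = 8.64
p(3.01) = 33.67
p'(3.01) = 21.90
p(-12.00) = 491.25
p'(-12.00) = -82.87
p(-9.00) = 274.05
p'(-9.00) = -61.93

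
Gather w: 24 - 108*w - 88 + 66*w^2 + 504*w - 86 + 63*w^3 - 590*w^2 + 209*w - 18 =63*w^3 - 524*w^2 + 605*w - 168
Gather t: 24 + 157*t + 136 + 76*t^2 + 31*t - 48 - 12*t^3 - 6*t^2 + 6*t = -12*t^3 + 70*t^2 + 194*t + 112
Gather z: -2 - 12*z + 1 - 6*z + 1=-18*z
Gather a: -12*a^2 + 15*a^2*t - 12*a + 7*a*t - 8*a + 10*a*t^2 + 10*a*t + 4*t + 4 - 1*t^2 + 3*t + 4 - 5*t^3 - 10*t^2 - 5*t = a^2*(15*t - 12) + a*(10*t^2 + 17*t - 20) - 5*t^3 - 11*t^2 + 2*t + 8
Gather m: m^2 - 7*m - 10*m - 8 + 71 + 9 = m^2 - 17*m + 72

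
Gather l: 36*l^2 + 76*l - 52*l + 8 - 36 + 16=36*l^2 + 24*l - 12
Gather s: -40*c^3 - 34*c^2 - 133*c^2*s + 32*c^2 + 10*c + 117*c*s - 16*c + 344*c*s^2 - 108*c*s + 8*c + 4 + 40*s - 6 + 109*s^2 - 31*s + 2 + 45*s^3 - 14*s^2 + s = -40*c^3 - 2*c^2 + 2*c + 45*s^3 + s^2*(344*c + 95) + s*(-133*c^2 + 9*c + 10)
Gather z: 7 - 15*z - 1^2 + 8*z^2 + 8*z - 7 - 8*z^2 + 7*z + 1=0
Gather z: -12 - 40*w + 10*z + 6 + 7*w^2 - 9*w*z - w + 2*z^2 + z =7*w^2 - 41*w + 2*z^2 + z*(11 - 9*w) - 6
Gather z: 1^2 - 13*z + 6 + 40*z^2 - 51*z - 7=40*z^2 - 64*z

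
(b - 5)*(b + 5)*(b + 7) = b^3 + 7*b^2 - 25*b - 175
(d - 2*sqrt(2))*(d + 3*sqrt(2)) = d^2 + sqrt(2)*d - 12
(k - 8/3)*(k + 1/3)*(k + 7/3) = k^3 - 19*k/3 - 56/27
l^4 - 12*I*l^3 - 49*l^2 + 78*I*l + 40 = (l - 5*I)*(l - 4*I)*(l - 2*I)*(l - I)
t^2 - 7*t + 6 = (t - 6)*(t - 1)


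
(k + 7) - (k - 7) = 14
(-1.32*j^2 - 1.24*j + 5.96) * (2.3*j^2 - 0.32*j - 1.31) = -3.036*j^4 - 2.4296*j^3 + 15.834*j^2 - 0.2828*j - 7.8076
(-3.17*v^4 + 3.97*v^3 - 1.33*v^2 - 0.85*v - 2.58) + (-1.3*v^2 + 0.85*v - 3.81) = -3.17*v^4 + 3.97*v^3 - 2.63*v^2 - 6.39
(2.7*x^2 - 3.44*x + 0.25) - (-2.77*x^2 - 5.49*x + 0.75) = 5.47*x^2 + 2.05*x - 0.5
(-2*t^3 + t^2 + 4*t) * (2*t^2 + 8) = -4*t^5 + 2*t^4 - 8*t^3 + 8*t^2 + 32*t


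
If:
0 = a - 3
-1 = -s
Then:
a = 3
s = 1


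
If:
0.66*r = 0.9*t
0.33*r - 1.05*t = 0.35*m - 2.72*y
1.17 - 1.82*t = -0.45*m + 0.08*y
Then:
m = 5.5109151047409*y - 0.773980154355017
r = 1.79813571213792*y + 0.615666031873309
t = 1.31863285556781*y + 0.45148842337376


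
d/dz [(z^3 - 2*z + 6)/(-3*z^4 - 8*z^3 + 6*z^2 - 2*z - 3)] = 3*(z^6 - 4*z^4 + 12*z^3 + 49*z^2 - 24*z + 6)/(9*z^8 + 48*z^7 + 28*z^6 - 84*z^5 + 86*z^4 + 24*z^3 - 32*z^2 + 12*z + 9)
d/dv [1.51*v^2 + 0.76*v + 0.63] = 3.02*v + 0.76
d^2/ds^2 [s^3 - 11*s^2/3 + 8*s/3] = 6*s - 22/3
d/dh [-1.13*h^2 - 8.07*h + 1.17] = -2.26*h - 8.07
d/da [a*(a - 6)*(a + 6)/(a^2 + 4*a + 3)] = (a^4 + 8*a^3 + 45*a^2 - 108)/(a^4 + 8*a^3 + 22*a^2 + 24*a + 9)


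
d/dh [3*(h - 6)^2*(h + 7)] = 3*(h - 6)*(3*h + 8)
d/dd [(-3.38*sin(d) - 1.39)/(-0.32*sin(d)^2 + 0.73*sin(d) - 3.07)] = (-1.0816*sin(d)^2 - 0.8896*sin(d) + 11.3913)*cos(d)/(0.1024*sin(d)^4 - 0.4672*sin(d)^3 + 2.4977*sin(d)^2 - 4.4822*sin(d) + 9.4249)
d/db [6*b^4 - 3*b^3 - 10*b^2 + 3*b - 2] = 24*b^3 - 9*b^2 - 20*b + 3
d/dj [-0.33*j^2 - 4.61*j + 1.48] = -0.66*j - 4.61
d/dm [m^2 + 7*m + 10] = 2*m + 7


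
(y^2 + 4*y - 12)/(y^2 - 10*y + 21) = (y^2 + 4*y - 12)/(y^2 - 10*y + 21)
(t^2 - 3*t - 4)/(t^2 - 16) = (t + 1)/(t + 4)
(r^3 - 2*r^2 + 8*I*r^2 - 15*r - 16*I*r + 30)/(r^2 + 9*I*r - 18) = (r^2 + r*(-2 + 5*I) - 10*I)/(r + 6*I)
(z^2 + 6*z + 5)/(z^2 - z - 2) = (z + 5)/(z - 2)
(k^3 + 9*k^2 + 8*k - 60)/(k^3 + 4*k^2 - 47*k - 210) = (k - 2)/(k - 7)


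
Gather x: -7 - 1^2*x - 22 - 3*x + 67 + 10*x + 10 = 6*x + 48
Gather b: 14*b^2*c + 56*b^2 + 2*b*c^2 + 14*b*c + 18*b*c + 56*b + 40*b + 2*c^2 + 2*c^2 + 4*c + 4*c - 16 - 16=b^2*(14*c + 56) + b*(2*c^2 + 32*c + 96) + 4*c^2 + 8*c - 32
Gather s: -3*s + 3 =3 - 3*s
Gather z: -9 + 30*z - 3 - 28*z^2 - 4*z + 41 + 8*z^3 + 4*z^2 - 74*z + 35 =8*z^3 - 24*z^2 - 48*z + 64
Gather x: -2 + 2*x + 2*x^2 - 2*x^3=-2*x^3 + 2*x^2 + 2*x - 2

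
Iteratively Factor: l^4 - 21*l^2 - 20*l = (l - 5)*(l^3 + 5*l^2 + 4*l) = l*(l - 5)*(l^2 + 5*l + 4) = l*(l - 5)*(l + 4)*(l + 1)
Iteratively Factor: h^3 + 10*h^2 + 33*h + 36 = (h + 3)*(h^2 + 7*h + 12) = (h + 3)*(h + 4)*(h + 3)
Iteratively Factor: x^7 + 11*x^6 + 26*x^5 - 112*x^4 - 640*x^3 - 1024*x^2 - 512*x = (x)*(x^6 + 11*x^5 + 26*x^4 - 112*x^3 - 640*x^2 - 1024*x - 512) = x*(x + 2)*(x^5 + 9*x^4 + 8*x^3 - 128*x^2 - 384*x - 256) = x*(x - 4)*(x + 2)*(x^4 + 13*x^3 + 60*x^2 + 112*x + 64) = x*(x - 4)*(x + 2)*(x + 4)*(x^3 + 9*x^2 + 24*x + 16) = x*(x - 4)*(x + 1)*(x + 2)*(x + 4)*(x^2 + 8*x + 16) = x*(x - 4)*(x + 1)*(x + 2)*(x + 4)^2*(x + 4)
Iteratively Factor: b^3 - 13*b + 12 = (b - 1)*(b^2 + b - 12) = (b - 3)*(b - 1)*(b + 4)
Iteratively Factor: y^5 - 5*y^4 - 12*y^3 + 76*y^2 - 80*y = (y + 4)*(y^4 - 9*y^3 + 24*y^2 - 20*y) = y*(y + 4)*(y^3 - 9*y^2 + 24*y - 20) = y*(y - 2)*(y + 4)*(y^2 - 7*y + 10) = y*(y - 2)^2*(y + 4)*(y - 5)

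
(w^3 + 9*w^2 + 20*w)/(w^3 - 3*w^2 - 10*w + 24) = w*(w^2 + 9*w + 20)/(w^3 - 3*w^2 - 10*w + 24)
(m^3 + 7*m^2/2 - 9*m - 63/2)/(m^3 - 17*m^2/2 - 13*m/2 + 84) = (2*m^2 + m - 21)/(2*m^2 - 23*m + 56)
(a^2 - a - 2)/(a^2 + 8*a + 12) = (a^2 - a - 2)/(a^2 + 8*a + 12)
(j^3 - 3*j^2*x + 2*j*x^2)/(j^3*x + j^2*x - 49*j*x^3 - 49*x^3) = j*(j^2 - 3*j*x + 2*x^2)/(x*(j^3 + j^2 - 49*j*x^2 - 49*x^2))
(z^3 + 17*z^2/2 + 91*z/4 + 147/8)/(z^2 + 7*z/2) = z + 5 + 21/(4*z)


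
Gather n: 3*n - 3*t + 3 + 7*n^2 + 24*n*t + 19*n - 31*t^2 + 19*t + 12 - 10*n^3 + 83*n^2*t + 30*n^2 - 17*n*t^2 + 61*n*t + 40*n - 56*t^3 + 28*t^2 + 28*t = -10*n^3 + n^2*(83*t + 37) + n*(-17*t^2 + 85*t + 62) - 56*t^3 - 3*t^2 + 44*t + 15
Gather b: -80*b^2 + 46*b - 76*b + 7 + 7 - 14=-80*b^2 - 30*b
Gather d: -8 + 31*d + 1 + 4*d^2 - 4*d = 4*d^2 + 27*d - 7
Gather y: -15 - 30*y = -30*y - 15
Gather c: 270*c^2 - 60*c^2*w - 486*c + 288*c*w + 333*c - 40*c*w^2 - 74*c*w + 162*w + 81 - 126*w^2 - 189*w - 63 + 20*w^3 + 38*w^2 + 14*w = c^2*(270 - 60*w) + c*(-40*w^2 + 214*w - 153) + 20*w^3 - 88*w^2 - 13*w + 18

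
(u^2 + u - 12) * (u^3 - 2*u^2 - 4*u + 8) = u^5 - u^4 - 18*u^3 + 28*u^2 + 56*u - 96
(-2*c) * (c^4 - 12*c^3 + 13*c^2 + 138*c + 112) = -2*c^5 + 24*c^4 - 26*c^3 - 276*c^2 - 224*c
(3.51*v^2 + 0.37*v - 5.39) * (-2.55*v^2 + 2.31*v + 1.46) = -8.9505*v^4 + 7.1646*v^3 + 19.7238*v^2 - 11.9107*v - 7.8694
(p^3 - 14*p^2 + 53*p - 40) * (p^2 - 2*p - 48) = p^5 - 16*p^4 + 33*p^3 + 526*p^2 - 2464*p + 1920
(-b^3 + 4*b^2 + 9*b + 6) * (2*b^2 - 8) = -2*b^5 + 8*b^4 + 26*b^3 - 20*b^2 - 72*b - 48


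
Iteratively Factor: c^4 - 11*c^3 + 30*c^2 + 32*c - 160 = (c - 4)*(c^3 - 7*c^2 + 2*c + 40) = (c - 4)^2*(c^2 - 3*c - 10) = (c - 5)*(c - 4)^2*(c + 2)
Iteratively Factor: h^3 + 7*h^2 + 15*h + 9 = (h + 3)*(h^2 + 4*h + 3) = (h + 1)*(h + 3)*(h + 3)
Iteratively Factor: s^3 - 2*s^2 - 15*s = (s + 3)*(s^2 - 5*s) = (s - 5)*(s + 3)*(s)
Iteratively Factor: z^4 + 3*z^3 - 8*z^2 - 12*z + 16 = (z - 1)*(z^3 + 4*z^2 - 4*z - 16) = (z - 1)*(z + 2)*(z^2 + 2*z - 8) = (z - 2)*(z - 1)*(z + 2)*(z + 4)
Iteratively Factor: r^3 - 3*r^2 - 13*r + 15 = (r + 3)*(r^2 - 6*r + 5) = (r - 5)*(r + 3)*(r - 1)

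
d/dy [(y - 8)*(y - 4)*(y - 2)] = 3*y^2 - 28*y + 56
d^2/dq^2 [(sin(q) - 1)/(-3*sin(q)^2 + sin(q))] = (9*sin(q)^2 - 33*sin(q) - 9 + 53/sin(q) - 18/sin(q)^2 + 2/sin(q)^3)/(3*sin(q) - 1)^3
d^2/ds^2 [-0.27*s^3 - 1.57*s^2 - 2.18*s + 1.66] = -1.62*s - 3.14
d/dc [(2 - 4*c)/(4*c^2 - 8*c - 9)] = 4*(4*c^2 - 4*c + 13)/(16*c^4 - 64*c^3 - 8*c^2 + 144*c + 81)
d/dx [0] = 0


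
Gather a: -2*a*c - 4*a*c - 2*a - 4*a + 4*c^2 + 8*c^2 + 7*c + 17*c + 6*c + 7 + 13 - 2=a*(-6*c - 6) + 12*c^2 + 30*c + 18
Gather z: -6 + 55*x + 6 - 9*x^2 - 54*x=-9*x^2 + x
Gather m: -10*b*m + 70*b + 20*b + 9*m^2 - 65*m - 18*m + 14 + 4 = 90*b + 9*m^2 + m*(-10*b - 83) + 18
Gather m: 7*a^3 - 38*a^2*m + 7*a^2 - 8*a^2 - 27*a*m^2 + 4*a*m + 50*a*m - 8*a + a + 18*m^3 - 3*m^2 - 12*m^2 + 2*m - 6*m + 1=7*a^3 - a^2 - 7*a + 18*m^3 + m^2*(-27*a - 15) + m*(-38*a^2 + 54*a - 4) + 1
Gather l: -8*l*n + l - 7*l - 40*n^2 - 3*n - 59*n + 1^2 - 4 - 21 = l*(-8*n - 6) - 40*n^2 - 62*n - 24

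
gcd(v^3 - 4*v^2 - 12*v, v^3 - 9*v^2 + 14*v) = v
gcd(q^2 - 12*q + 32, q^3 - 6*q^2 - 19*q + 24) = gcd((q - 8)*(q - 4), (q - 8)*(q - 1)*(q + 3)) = q - 8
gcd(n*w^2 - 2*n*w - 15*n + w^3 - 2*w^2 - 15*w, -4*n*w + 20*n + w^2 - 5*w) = w - 5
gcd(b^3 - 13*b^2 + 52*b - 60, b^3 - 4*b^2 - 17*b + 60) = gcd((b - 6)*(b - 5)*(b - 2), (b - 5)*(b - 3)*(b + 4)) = b - 5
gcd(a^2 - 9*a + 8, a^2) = 1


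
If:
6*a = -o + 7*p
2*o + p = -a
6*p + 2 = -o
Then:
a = -30/53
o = 26/53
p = -22/53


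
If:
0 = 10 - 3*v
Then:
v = 10/3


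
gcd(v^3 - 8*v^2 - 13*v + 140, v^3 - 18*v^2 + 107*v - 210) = v^2 - 12*v + 35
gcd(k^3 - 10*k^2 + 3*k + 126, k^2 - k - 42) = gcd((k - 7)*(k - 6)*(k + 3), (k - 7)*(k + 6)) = k - 7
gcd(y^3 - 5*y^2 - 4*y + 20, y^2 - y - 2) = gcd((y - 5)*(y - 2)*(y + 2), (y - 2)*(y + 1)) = y - 2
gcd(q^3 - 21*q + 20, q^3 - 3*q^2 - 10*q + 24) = q - 4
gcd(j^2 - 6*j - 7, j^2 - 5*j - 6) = j + 1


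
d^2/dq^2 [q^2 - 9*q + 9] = 2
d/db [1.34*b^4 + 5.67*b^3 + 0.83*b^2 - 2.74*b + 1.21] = 5.36*b^3 + 17.01*b^2 + 1.66*b - 2.74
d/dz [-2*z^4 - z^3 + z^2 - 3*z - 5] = -8*z^3 - 3*z^2 + 2*z - 3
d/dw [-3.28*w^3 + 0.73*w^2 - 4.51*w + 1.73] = -9.84*w^2 + 1.46*w - 4.51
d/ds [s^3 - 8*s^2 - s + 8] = 3*s^2 - 16*s - 1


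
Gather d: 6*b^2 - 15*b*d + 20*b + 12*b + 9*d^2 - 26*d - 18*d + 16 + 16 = 6*b^2 + 32*b + 9*d^2 + d*(-15*b - 44) + 32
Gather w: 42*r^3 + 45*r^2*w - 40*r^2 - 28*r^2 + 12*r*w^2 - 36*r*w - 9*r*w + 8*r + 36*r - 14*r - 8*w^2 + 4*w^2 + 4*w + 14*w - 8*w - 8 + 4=42*r^3 - 68*r^2 + 30*r + w^2*(12*r - 4) + w*(45*r^2 - 45*r + 10) - 4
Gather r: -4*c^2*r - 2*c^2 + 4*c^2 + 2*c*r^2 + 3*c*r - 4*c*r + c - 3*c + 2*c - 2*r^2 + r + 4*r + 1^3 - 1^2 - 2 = 2*c^2 + r^2*(2*c - 2) + r*(-4*c^2 - c + 5) - 2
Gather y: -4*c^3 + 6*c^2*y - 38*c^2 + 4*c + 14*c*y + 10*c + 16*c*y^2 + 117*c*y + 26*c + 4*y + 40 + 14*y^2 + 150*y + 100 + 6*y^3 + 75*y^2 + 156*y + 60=-4*c^3 - 38*c^2 + 40*c + 6*y^3 + y^2*(16*c + 89) + y*(6*c^2 + 131*c + 310) + 200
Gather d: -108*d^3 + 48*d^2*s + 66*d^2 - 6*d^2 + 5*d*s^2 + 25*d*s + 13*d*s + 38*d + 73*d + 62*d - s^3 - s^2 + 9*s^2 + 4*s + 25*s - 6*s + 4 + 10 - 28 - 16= -108*d^3 + d^2*(48*s + 60) + d*(5*s^2 + 38*s + 173) - s^3 + 8*s^2 + 23*s - 30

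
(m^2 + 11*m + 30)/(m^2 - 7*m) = (m^2 + 11*m + 30)/(m*(m - 7))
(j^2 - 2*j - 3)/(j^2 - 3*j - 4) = (j - 3)/(j - 4)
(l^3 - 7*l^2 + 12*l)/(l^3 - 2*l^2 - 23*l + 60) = l/(l + 5)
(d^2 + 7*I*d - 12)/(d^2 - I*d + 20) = (d + 3*I)/(d - 5*I)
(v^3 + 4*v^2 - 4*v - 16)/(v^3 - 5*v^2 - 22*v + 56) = (v + 2)/(v - 7)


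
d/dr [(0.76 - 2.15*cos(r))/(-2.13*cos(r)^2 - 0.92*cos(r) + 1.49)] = (4.5795*cos(r)^2 - 3.2376*cos(r) + 2.5043)*sin(r)/(4.5369*cos(r)^4 + 3.9192*cos(r)^3 - 5.501*cos(r)^2 - 2.7416*cos(r) + 2.2201)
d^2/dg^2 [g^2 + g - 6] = 2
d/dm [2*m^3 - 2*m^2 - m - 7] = 6*m^2 - 4*m - 1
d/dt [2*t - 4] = 2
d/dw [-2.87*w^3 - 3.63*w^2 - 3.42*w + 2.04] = -8.61*w^2 - 7.26*w - 3.42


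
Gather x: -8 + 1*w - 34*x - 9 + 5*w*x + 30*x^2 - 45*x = w + 30*x^2 + x*(5*w - 79) - 17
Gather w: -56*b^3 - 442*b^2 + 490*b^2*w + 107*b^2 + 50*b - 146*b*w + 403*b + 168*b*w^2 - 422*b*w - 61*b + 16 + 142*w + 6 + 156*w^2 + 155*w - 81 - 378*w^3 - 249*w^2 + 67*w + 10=-56*b^3 - 335*b^2 + 392*b - 378*w^3 + w^2*(168*b - 93) + w*(490*b^2 - 568*b + 364) - 49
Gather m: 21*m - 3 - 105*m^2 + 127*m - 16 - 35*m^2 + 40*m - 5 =-140*m^2 + 188*m - 24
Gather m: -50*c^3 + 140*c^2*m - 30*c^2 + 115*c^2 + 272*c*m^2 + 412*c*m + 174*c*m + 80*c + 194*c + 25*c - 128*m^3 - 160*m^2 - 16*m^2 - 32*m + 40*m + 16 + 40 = -50*c^3 + 85*c^2 + 299*c - 128*m^3 + m^2*(272*c - 176) + m*(140*c^2 + 586*c + 8) + 56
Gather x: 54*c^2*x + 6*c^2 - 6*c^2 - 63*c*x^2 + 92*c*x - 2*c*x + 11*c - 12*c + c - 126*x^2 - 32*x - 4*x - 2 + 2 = x^2*(-63*c - 126) + x*(54*c^2 + 90*c - 36)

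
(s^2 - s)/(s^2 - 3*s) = (s - 1)/(s - 3)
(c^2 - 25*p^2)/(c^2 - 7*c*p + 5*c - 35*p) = (c^2 - 25*p^2)/(c^2 - 7*c*p + 5*c - 35*p)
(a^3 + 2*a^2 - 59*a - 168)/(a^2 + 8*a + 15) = (a^2 - a - 56)/(a + 5)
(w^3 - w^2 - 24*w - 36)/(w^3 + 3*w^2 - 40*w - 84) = (w + 3)/(w + 7)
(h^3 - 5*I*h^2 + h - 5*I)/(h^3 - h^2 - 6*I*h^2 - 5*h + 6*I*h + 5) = (h + I)/(h - 1)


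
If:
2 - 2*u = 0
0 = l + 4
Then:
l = -4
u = 1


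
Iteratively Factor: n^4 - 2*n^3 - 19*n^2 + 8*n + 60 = (n + 2)*(n^3 - 4*n^2 - 11*n + 30) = (n - 5)*(n + 2)*(n^2 + n - 6) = (n - 5)*(n + 2)*(n + 3)*(n - 2)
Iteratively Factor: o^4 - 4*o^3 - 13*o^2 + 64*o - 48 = (o - 3)*(o^3 - o^2 - 16*o + 16) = (o - 3)*(o + 4)*(o^2 - 5*o + 4) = (o - 3)*(o - 1)*(o + 4)*(o - 4)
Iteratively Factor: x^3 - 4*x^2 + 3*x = (x - 3)*(x^2 - x) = (x - 3)*(x - 1)*(x)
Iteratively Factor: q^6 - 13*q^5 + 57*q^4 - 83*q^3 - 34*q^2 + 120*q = (q - 2)*(q^5 - 11*q^4 + 35*q^3 - 13*q^2 - 60*q) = (q - 3)*(q - 2)*(q^4 - 8*q^3 + 11*q^2 + 20*q) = (q - 5)*(q - 3)*(q - 2)*(q^3 - 3*q^2 - 4*q) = (q - 5)*(q - 4)*(q - 3)*(q - 2)*(q^2 + q) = (q - 5)*(q - 4)*(q - 3)*(q - 2)*(q + 1)*(q)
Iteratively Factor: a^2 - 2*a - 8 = (a + 2)*(a - 4)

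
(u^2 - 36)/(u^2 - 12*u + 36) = (u + 6)/(u - 6)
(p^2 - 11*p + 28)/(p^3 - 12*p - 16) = (p - 7)/(p^2 + 4*p + 4)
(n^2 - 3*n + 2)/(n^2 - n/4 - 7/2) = 4*(n - 1)/(4*n + 7)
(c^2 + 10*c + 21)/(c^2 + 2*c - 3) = (c + 7)/(c - 1)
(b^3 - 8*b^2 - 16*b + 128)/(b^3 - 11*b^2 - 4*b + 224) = (b - 4)/(b - 7)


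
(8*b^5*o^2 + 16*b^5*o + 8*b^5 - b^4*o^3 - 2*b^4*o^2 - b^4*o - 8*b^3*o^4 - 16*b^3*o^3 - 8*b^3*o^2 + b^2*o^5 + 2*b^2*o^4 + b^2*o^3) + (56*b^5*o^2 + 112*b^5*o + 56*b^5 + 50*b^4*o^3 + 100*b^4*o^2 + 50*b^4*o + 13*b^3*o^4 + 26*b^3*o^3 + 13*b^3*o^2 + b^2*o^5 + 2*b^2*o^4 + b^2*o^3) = 64*b^5*o^2 + 128*b^5*o + 64*b^5 + 49*b^4*o^3 + 98*b^4*o^2 + 49*b^4*o + 5*b^3*o^4 + 10*b^3*o^3 + 5*b^3*o^2 + 2*b^2*o^5 + 4*b^2*o^4 + 2*b^2*o^3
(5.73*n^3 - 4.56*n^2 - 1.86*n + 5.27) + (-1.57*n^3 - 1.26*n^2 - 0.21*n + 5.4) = 4.16*n^3 - 5.82*n^2 - 2.07*n + 10.67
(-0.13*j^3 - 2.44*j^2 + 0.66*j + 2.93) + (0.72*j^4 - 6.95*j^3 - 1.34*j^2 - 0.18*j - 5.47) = 0.72*j^4 - 7.08*j^3 - 3.78*j^2 + 0.48*j - 2.54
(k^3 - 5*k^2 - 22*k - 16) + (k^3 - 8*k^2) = 2*k^3 - 13*k^2 - 22*k - 16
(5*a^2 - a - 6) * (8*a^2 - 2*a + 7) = 40*a^4 - 18*a^3 - 11*a^2 + 5*a - 42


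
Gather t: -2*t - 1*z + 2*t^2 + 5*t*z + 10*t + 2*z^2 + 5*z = 2*t^2 + t*(5*z + 8) + 2*z^2 + 4*z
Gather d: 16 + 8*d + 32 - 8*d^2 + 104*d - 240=-8*d^2 + 112*d - 192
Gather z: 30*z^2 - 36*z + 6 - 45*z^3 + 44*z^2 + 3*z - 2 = -45*z^3 + 74*z^2 - 33*z + 4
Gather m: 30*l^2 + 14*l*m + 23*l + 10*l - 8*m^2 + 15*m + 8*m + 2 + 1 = 30*l^2 + 33*l - 8*m^2 + m*(14*l + 23) + 3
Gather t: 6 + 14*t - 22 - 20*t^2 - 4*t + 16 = -20*t^2 + 10*t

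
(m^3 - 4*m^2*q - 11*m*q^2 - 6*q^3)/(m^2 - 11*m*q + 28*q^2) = (m^3 - 4*m^2*q - 11*m*q^2 - 6*q^3)/(m^2 - 11*m*q + 28*q^2)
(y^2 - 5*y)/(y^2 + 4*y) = (y - 5)/(y + 4)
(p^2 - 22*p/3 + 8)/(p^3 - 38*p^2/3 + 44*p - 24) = (3*p - 4)/(3*p^2 - 20*p + 12)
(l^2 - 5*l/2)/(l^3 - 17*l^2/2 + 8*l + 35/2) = l/(l^2 - 6*l - 7)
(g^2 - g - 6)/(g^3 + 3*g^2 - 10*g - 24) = 1/(g + 4)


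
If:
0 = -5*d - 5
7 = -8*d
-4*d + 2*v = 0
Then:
No Solution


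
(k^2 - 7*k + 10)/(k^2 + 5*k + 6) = (k^2 - 7*k + 10)/(k^2 + 5*k + 6)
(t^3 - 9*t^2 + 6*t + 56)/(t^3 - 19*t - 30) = (t^2 - 11*t + 28)/(t^2 - 2*t - 15)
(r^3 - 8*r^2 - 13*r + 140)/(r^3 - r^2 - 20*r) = (r - 7)/r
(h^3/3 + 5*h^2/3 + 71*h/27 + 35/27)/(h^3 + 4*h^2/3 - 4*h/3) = (9*h^3 + 45*h^2 + 71*h + 35)/(9*h*(3*h^2 + 4*h - 4))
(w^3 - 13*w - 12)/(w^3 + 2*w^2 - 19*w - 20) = (w + 3)/(w + 5)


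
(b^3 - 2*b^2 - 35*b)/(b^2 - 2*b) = (b^2 - 2*b - 35)/(b - 2)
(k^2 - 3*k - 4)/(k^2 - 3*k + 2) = (k^2 - 3*k - 4)/(k^2 - 3*k + 2)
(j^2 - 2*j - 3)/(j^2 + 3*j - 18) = (j + 1)/(j + 6)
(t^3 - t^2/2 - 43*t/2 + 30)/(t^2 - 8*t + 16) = (2*t^2 + 7*t - 15)/(2*(t - 4))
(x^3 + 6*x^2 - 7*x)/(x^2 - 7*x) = (x^2 + 6*x - 7)/(x - 7)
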